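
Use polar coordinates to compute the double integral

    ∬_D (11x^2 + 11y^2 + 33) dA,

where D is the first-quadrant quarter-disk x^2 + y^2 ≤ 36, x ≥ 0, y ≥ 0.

The region D is 0 ≤ r ≤ 6, 0 ≤ θ ≤ π/2 in polar coordinates, where x = r cos(θ), y = r sin(θ), and dA = r dr dθ.

Under the substitution, the integrand becomes 11r^2 + 33, so

    ∬_D (11x^2 + 11y^2 + 33) dA = ∫_{0}^{π/2} ∫_{0}^{6} (11r^2 + 33) · r dr dθ.

Inner integral (in r): ∫_{0}^{6} (11r^2 + 33) · r dr = 4158.

Outer integral (in θ): ∫_{0}^{π/2} (4158) dθ = 2079π.

Therefore ∬_D (11x^2 + 11y^2 + 33) dA = 2079π.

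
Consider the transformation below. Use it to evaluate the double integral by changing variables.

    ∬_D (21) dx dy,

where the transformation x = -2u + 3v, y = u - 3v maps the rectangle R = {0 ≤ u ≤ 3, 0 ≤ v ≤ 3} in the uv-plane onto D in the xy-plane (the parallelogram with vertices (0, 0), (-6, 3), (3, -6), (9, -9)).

Compute the Jacobian determinant of (x, y) with respect to (u, v):

    ∂(x,y)/∂(u,v) = | -2  3 | = (-2)(-3) - (3)(1) = 3.
                   | 1  -3 |

Its absolute value is |J| = 3 (the area scaling factor).

Substituting x = -2u + 3v, y = u - 3v into the integrand,

    21 → 21,

so the integral becomes

    ∬_R (21) · |J| du dv = ∫_0^3 ∫_0^3 (63) dv du.

Inner (v): 189.
Outer (u): 567.

Therefore ∬_D (21) dx dy = 567.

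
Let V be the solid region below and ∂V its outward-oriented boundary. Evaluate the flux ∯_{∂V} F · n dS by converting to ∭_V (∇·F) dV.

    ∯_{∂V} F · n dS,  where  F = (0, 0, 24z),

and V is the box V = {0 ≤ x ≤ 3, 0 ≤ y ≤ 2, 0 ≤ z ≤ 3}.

By the divergence theorem,

    ∯_{∂V} F · n dS = ∭_V (∇ · F) dV.

Compute the divergence:
    ∇ · F = ∂F_x/∂x + ∂F_y/∂y + ∂F_z/∂z = 0 + 0 + 24 = 24.

V is a rectangular box, so dV = dx dy dz with 0 ≤ x ≤ 3, 0 ≤ y ≤ 2, 0 ≤ z ≤ 3.

Integrate (24) over V as an iterated integral:

    ∭_V (∇·F) dV = ∫_0^{3} ∫_0^{2} ∫_0^{3} (24) dz dy dx.

Inner (z from 0 to 3): 72.
Middle (y from 0 to 2): 144.
Outer (x from 0 to 3): 432.

Therefore ∯_{∂V} F · n dS = 432.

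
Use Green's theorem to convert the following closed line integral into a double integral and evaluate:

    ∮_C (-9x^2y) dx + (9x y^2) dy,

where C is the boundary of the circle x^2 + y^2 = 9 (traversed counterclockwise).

Green's theorem converts the closed line integral into a double integral over the enclosed region D:

    ∮_C P dx + Q dy = ∬_D (∂Q/∂x - ∂P/∂y) dA.

Here P = -9x^2y, Q = 9x y^2, so

    ∂Q/∂x = 9y^2,    ∂P/∂y = -9x^2,
    ∂Q/∂x - ∂P/∂y = 9x^2 + 9y^2.

D is the region x^2 + y^2 ≤ 9. Evaluating the double integral:

In polar coordinates (x = r cos θ, y = r sin θ, dA = r dr dθ) the integrand becomes 9r^2, so

    ∬_D (9x^2 + 9y^2) dA = ∫_0^{2π} ∫_0^{3} (9r^2) · r dr dθ.

Inner (r from 0 to 3): 729/4.
Outer (θ from 0 to 2π): 729π/2.

Therefore ∮_C P dx + Q dy = 729π/2.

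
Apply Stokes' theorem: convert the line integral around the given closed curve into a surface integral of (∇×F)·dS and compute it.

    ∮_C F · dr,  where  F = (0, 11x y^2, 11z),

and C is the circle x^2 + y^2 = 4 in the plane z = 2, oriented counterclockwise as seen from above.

Let S be the flat disk x^2 + y^2 ≤ 4 in the plane z = 2, with upward unit normal n̂ = ẑ. By Stokes' theorem,

    ∮_C F · dr = ∬_S (∇ × F) · n̂ dS = ∬_D (curl F)_z dA,

where D is the disk x^2 + y^2 ≤ 4.

Compute the curl of F = (0, 11x y^2, 11z):
    (∇ × F)_x = ∂F_z/∂y - ∂F_y/∂z = 0,
    (∇ × F)_y = ∂F_x/∂z - ∂F_z/∂x = 0,
    (∇ × F)_z = ∂F_y/∂x - ∂F_x/∂y = 11y^2.

On z = 2, (curl F)_z = 11y^2.

Convert to polar (x = r cos θ, y = r sin θ, dA = r dr dθ); the integrand becomes 11r^2sin(θ)^2, so

    ∬_D (curl F)_z dA = ∫_0^{2π} ∫_0^{2} (11r^2sin(θ)^2) · r dr dθ.

Inner (r from 0 to 2): 44sin(θ)^2.
Outer (θ from 0 to 2π): 44π.

Therefore ∮_C F · dr = 44π.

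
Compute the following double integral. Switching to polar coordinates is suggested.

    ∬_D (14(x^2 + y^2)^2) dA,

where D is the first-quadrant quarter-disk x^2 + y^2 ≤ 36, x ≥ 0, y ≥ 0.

The region D is 0 ≤ r ≤ 6, 0 ≤ θ ≤ π/2 in polar coordinates, where x = r cos(θ), y = r sin(θ), and dA = r dr dθ.

Under the substitution, the integrand becomes 14r^4, so

    ∬_D (14(x^2 + y^2)^2) dA = ∫_{0}^{π/2} ∫_{0}^{6} (14r^4) · r dr dθ.

Inner integral (in r): ∫_{0}^{6} (14r^4) · r dr = 108864.

Outer integral (in θ): ∫_{0}^{π/2} (108864) dθ = 54432π.

Therefore ∬_D (14(x^2 + y^2)^2) dA = 54432π.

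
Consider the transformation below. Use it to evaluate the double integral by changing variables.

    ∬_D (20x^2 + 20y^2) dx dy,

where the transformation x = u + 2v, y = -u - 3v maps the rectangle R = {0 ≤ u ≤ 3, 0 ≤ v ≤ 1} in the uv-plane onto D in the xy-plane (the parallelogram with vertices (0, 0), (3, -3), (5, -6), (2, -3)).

Compute the Jacobian determinant of (x, y) with respect to (u, v):

    ∂(x,y)/∂(u,v) = | 1  2 | = (1)(-3) - (2)(-1) = -1.
                   | -1  -3 |

Its absolute value is |J| = 1 (the area scaling factor).

Substituting x = u + 2v, y = -u - 3v into the integrand,

    20x^2 + 20y^2 → 40u^2 + 200u v + 260v^2,

so the integral becomes

    ∬_R (40u^2 + 200u v + 260v^2) · |J| du dv = ∫_0^3 ∫_0^1 (40u^2 + 200u v + 260v^2) dv du.

Inner (v): 40u^2 + 100u + 260/3.
Outer (u): 1070.

Therefore ∬_D (20x^2 + 20y^2) dx dy = 1070.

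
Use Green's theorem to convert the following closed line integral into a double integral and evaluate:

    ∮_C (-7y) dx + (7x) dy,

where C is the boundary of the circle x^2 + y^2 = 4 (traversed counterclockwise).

Green's theorem converts the closed line integral into a double integral over the enclosed region D:

    ∮_C P dx + Q dy = ∬_D (∂Q/∂x - ∂P/∂y) dA.

Here P = -7y, Q = 7x, so

    ∂Q/∂x = 7,    ∂P/∂y = -7,
    ∂Q/∂x - ∂P/∂y = 14.

D is the region x^2 + y^2 ≤ 4. Evaluating the double integral:

In polar coordinates (x = r cos θ, y = r sin θ, dA = r dr dθ) the integrand becomes 14, so

    ∬_D (14) dA = ∫_0^{2π} ∫_0^{2} (14) · r dr dθ.

Inner (r from 0 to 2): 28.
Outer (θ from 0 to 2π): 56π.

Therefore ∮_C P dx + Q dy = 56π.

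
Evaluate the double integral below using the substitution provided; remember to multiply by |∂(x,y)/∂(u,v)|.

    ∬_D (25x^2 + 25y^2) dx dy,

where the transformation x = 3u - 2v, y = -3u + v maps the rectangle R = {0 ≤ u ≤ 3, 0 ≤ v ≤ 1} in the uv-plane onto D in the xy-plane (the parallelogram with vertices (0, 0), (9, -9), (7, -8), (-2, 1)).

Compute the Jacobian determinant of (x, y) with respect to (u, v):

    ∂(x,y)/∂(u,v) = | 3  -2 | = (3)(1) - (-2)(-3) = -3.
                   | -3  1 |

Its absolute value is |J| = 3 (the area scaling factor).

Substituting x = 3u - 2v, y = -3u + v into the integrand,

    25x^2 + 25y^2 → 450u^2 - 450u v + 125v^2,

so the integral becomes

    ∬_R (450u^2 - 450u v + 125v^2) · |J| du dv = ∫_0^3 ∫_0^1 (1350u^2 - 1350u v + 375v^2) dv du.

Inner (v): 1350u^2 - 675u + 125.
Outer (u): 18975/2.

Therefore ∬_D (25x^2 + 25y^2) dx dy = 18975/2.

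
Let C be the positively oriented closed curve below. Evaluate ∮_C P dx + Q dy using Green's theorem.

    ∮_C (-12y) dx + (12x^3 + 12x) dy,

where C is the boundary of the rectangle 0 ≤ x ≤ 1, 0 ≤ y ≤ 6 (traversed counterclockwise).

Green's theorem converts the closed line integral into a double integral over the enclosed region D:

    ∮_C P dx + Q dy = ∬_D (∂Q/∂x - ∂P/∂y) dA.

Here P = -12y, Q = 12x^3 + 12x, so

    ∂Q/∂x = 36x^2 + 12,    ∂P/∂y = -12,
    ∂Q/∂x - ∂P/∂y = 36x^2 + 24.

D is the region 0 ≤ x ≤ 1, 0 ≤ y ≤ 6. Evaluating the double integral:

    ∬_D (36x^2 + 24) dA = ∫_0^{1} ∫_0^{6} (36x^2 + 24) dy dx.

Inner (y from 0 to 6): 216x^2 + 144.
Outer (x from 0 to 1): 216.

Therefore ∮_C P dx + Q dy = 216.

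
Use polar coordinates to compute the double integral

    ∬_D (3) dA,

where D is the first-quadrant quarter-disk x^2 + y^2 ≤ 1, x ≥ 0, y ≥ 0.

The region D is 0 ≤ r ≤ 1, 0 ≤ θ ≤ π/2 in polar coordinates, where x = r cos(θ), y = r sin(θ), and dA = r dr dθ.

Under the substitution, the integrand becomes 3, so

    ∬_D (3) dA = ∫_{0}^{π/2} ∫_{0}^{1} (3) · r dr dθ.

Inner integral (in r): ∫_{0}^{1} (3) · r dr = 3/2.

Outer integral (in θ): ∫_{0}^{π/2} (3/2) dθ = 3π/4.

Therefore ∬_D (3) dA = 3π/4.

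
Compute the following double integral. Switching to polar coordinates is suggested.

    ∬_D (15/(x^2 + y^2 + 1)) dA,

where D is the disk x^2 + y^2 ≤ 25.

The region D is 0 ≤ r ≤ 5, 0 ≤ θ ≤ 2π in polar coordinates, where x = r cos(θ), y = r sin(θ), and dA = r dr dθ.

Under the substitution, the integrand becomes 15/(r^2 + 1), so

    ∬_D (15/(x^2 + y^2 + 1)) dA = ∫_{0}^{2π} ∫_{0}^{5} (15/(r^2 + 1)) · r dr dθ.

Inner integral (in r): ∫_{0}^{5} (15/(r^2 + 1)) · r dr = 15log(26)/2.

Outer integral (in θ): ∫_{0}^{2π} (15log(26)/2) dθ = 15π log(26).

Therefore ∬_D (15/(x^2 + y^2 + 1)) dA = 15π log(26).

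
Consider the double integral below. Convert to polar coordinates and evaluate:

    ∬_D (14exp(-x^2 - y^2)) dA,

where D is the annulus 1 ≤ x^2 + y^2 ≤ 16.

The region D is 1 ≤ r ≤ 4, 0 ≤ θ ≤ 2π in polar coordinates, where x = r cos(θ), y = r sin(θ), and dA = r dr dθ.

Under the substitution, the integrand becomes 14exp(-r^2), so

    ∬_D (14exp(-x^2 - y^2)) dA = ∫_{0}^{2π} ∫_{1}^{4} (14exp(-r^2)) · r dr dθ.

Inner integral (in r): ∫_{1}^{4} (14exp(-r^2)) · r dr = -(7 - 7exp(15))exp(-16).

Outer integral (in θ): ∫_{0}^{2π} (-(7 - 7exp(15))exp(-16)) dθ = -14π (1 - exp(15))exp(-16).

Therefore ∬_D (14exp(-x^2 - y^2)) dA = -14π (1 - exp(15))exp(-16).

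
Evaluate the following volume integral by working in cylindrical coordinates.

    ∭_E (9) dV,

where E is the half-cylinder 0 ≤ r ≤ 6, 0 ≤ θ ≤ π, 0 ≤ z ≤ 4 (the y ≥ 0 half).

In cylindrical coordinates, x = r cos(θ), y = r sin(θ), z = z, and dV = r dr dθ dz.

The integrand becomes 9, so

    ∭_E (9) dV = ∫_{0}^{π} ∫_{0}^{6} ∫_{0}^{4} (9) · r dz dr dθ.

Inner (z): 36r.
Middle (r from 0 to 6): 648.
Outer (θ): 648π.

Therefore the triple integral equals 648π.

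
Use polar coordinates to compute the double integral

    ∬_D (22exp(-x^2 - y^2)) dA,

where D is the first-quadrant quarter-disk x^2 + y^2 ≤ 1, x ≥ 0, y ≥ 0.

The region D is 0 ≤ r ≤ 1, 0 ≤ θ ≤ π/2 in polar coordinates, where x = r cos(θ), y = r sin(θ), and dA = r dr dθ.

Under the substitution, the integrand becomes 22exp(-r^2), so

    ∬_D (22exp(-x^2 - y^2)) dA = ∫_{0}^{π/2} ∫_{0}^{1} (22exp(-r^2)) · r dr dθ.

Inner integral (in r): ∫_{0}^{1} (22exp(-r^2)) · r dr = 11 - 11exp(-1).

Outer integral (in θ): ∫_{0}^{π/2} (11 - 11exp(-1)) dθ = -11π (1 - e)exp(-1)/2.

Therefore ∬_D (22exp(-x^2 - y^2)) dA = -11π (1 - e)exp(-1)/2.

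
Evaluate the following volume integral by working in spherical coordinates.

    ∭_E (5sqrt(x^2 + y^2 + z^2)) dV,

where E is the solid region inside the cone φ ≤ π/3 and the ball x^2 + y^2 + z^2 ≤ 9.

In spherical coordinates, x = ρ sin(φ) cos(θ), y = ρ sin(φ) sin(θ), z = ρ cos(φ), and dV = ρ^2 sin(φ) dρ dφ dθ.

The integrand becomes 5ρ, so

    ∭_E (5sqrt(x^2 + y^2 + z^2)) dV = ∫_{0}^{2π} ∫_{0}^{π/3} ∫_{0}^{3} (5ρ) · ρ^2 sin(φ) dρ dφ dθ.

Inner (ρ): 405sin(φ)/4.
Middle (φ): 405/8.
Outer (θ): 405π/4.

Therefore the triple integral equals 405π/4.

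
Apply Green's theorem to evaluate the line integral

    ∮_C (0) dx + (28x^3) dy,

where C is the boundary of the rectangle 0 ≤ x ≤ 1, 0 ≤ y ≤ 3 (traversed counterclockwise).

Green's theorem converts the closed line integral into a double integral over the enclosed region D:

    ∮_C P dx + Q dy = ∬_D (∂Q/∂x - ∂P/∂y) dA.

Here P = 0, Q = 28x^3, so

    ∂Q/∂x = 84x^2,    ∂P/∂y = 0,
    ∂Q/∂x - ∂P/∂y = 84x^2.

D is the region 0 ≤ x ≤ 1, 0 ≤ y ≤ 3. Evaluating the double integral:

    ∬_D (84x^2) dA = ∫_0^{1} ∫_0^{3} (84x^2) dy dx.

Inner (y from 0 to 3): 252x^2.
Outer (x from 0 to 1): 84.

Therefore ∮_C P dx + Q dy = 84.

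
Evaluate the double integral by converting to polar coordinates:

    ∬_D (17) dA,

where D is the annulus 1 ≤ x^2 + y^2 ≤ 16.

The region D is 1 ≤ r ≤ 4, 0 ≤ θ ≤ 2π in polar coordinates, where x = r cos(θ), y = r sin(θ), and dA = r dr dθ.

Under the substitution, the integrand becomes 17, so

    ∬_D (17) dA = ∫_{0}^{2π} ∫_{1}^{4} (17) · r dr dθ.

Inner integral (in r): ∫_{1}^{4} (17) · r dr = 255/2.

Outer integral (in θ): ∫_{0}^{2π} (255/2) dθ = 255π.

Therefore ∬_D (17) dA = 255π.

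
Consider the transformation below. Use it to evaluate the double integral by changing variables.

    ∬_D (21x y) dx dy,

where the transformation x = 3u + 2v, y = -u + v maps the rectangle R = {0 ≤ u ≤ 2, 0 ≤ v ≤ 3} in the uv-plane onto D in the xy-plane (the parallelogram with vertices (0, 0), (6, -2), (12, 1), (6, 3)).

Compute the Jacobian determinant of (x, y) with respect to (u, v):

    ∂(x,y)/∂(u,v) = | 3  2 | = (3)(1) - (2)(-1) = 5.
                   | -1  1 |

Its absolute value is |J| = 5 (the area scaling factor).

Substituting x = 3u + 2v, y = -u + v into the integrand,

    21x y → -63u^2 + 21u v + 42v^2,

so the integral becomes

    ∬_R (-63u^2 + 21u v + 42v^2) · |J| du dv = ∫_0^2 ∫_0^3 (-315u^2 + 105u v + 210v^2) dv du.

Inner (v): -945u^2 + 945u/2 + 1890.
Outer (u): 2205.

Therefore ∬_D (21x y) dx dy = 2205.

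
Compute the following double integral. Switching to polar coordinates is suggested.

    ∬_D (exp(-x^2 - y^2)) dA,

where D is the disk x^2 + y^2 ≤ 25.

The region D is 0 ≤ r ≤ 5, 0 ≤ θ ≤ 2π in polar coordinates, where x = r cos(θ), y = r sin(θ), and dA = r dr dθ.

Under the substitution, the integrand becomes exp(-r^2), so

    ∬_D (exp(-x^2 - y^2)) dA = ∫_{0}^{2π} ∫_{0}^{5} (exp(-r^2)) · r dr dθ.

Inner integral (in r): ∫_{0}^{5} (exp(-r^2)) · r dr = -(1 - exp(25))exp(-25)/2.

Outer integral (in θ): ∫_{0}^{2π} (-(1 - exp(25))exp(-25)/2) dθ = -π exp(-25) + π.

Therefore ∬_D (exp(-x^2 - y^2)) dA = -π exp(-25) + π.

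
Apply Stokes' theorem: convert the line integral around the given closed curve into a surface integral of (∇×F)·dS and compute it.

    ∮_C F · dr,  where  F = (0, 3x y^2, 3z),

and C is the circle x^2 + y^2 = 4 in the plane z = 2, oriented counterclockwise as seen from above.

Let S be the flat disk x^2 + y^2 ≤ 4 in the plane z = 2, with upward unit normal n̂ = ẑ. By Stokes' theorem,

    ∮_C F · dr = ∬_S (∇ × F) · n̂ dS = ∬_D (curl F)_z dA,

where D is the disk x^2 + y^2 ≤ 4.

Compute the curl of F = (0, 3x y^2, 3z):
    (∇ × F)_x = ∂F_z/∂y - ∂F_y/∂z = 0,
    (∇ × F)_y = ∂F_x/∂z - ∂F_z/∂x = 0,
    (∇ × F)_z = ∂F_y/∂x - ∂F_x/∂y = 3y^2.

On z = 2, (curl F)_z = 3y^2.

Convert to polar (x = r cos θ, y = r sin θ, dA = r dr dθ); the integrand becomes 3r^2sin(θ)^2, so

    ∬_D (curl F)_z dA = ∫_0^{2π} ∫_0^{2} (3r^2sin(θ)^2) · r dr dθ.

Inner (r from 0 to 2): 12sin(θ)^2.
Outer (θ from 0 to 2π): 12π.

Therefore ∮_C F · dr = 12π.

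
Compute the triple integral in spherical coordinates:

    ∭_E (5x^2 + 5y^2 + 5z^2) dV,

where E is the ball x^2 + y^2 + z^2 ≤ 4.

In spherical coordinates, x = ρ sin(φ) cos(θ), y = ρ sin(φ) sin(θ), z = ρ cos(φ), and dV = ρ^2 sin(φ) dρ dφ dθ.

The integrand becomes 5ρ^2, so

    ∭_E (5x^2 + 5y^2 + 5z^2) dV = ∫_{0}^{2π} ∫_{0}^{π} ∫_{0}^{2} (5ρ^2) · ρ^2 sin(φ) dρ dφ dθ.

Inner (ρ): 32sin(φ).
Middle (φ): 64.
Outer (θ): 128π.

Therefore the triple integral equals 128π.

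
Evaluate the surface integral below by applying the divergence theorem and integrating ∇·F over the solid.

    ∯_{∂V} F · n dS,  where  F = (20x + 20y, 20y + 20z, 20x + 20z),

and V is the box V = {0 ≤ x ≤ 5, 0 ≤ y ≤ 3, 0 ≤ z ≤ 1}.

By the divergence theorem,

    ∯_{∂V} F · n dS = ∭_V (∇ · F) dV.

Compute the divergence:
    ∇ · F = ∂F_x/∂x + ∂F_y/∂y + ∂F_z/∂z = 20 + 20 + 20 = 60.

V is a rectangular box, so dV = dx dy dz with 0 ≤ x ≤ 5, 0 ≤ y ≤ 3, 0 ≤ z ≤ 1.

Integrate (60) over V as an iterated integral:

    ∭_V (∇·F) dV = ∫_0^{5} ∫_0^{3} ∫_0^{1} (60) dz dy dx.

Inner (z from 0 to 1): 60.
Middle (y from 0 to 3): 180.
Outer (x from 0 to 5): 900.

Therefore ∯_{∂V} F · n dS = 900.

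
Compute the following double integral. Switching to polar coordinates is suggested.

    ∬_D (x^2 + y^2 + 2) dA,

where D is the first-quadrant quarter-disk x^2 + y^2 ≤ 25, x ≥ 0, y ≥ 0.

The region D is 0 ≤ r ≤ 5, 0 ≤ θ ≤ π/2 in polar coordinates, where x = r cos(θ), y = r sin(θ), and dA = r dr dθ.

Under the substitution, the integrand becomes r^2 + 2, so

    ∬_D (x^2 + y^2 + 2) dA = ∫_{0}^{π/2} ∫_{0}^{5} (r^2 + 2) · r dr dθ.

Inner integral (in r): ∫_{0}^{5} (r^2 + 2) · r dr = 725/4.

Outer integral (in θ): ∫_{0}^{π/2} (725/4) dθ = 725π/8.

Therefore ∬_D (x^2 + y^2 + 2) dA = 725π/8.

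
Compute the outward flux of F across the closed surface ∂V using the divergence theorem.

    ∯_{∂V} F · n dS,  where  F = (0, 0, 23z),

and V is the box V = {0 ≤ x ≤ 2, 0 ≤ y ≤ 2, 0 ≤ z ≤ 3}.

By the divergence theorem,

    ∯_{∂V} F · n dS = ∭_V (∇ · F) dV.

Compute the divergence:
    ∇ · F = ∂F_x/∂x + ∂F_y/∂y + ∂F_z/∂z = 0 + 0 + 23 = 23.

V is a rectangular box, so dV = dx dy dz with 0 ≤ x ≤ 2, 0 ≤ y ≤ 2, 0 ≤ z ≤ 3.

Integrate (23) over V as an iterated integral:

    ∭_V (∇·F) dV = ∫_0^{2} ∫_0^{2} ∫_0^{3} (23) dz dy dx.

Inner (z from 0 to 3): 69.
Middle (y from 0 to 2): 138.
Outer (x from 0 to 2): 276.

Therefore ∯_{∂V} F · n dS = 276.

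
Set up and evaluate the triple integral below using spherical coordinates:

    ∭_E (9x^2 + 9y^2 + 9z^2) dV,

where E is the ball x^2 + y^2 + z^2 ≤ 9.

In spherical coordinates, x = ρ sin(φ) cos(θ), y = ρ sin(φ) sin(θ), z = ρ cos(φ), and dV = ρ^2 sin(φ) dρ dφ dθ.

The integrand becomes 9ρ^2, so

    ∭_E (9x^2 + 9y^2 + 9z^2) dV = ∫_{0}^{2π} ∫_{0}^{π} ∫_{0}^{3} (9ρ^2) · ρ^2 sin(φ) dρ dφ dθ.

Inner (ρ): 2187sin(φ)/5.
Middle (φ): 4374/5.
Outer (θ): 8748π/5.

Therefore the triple integral equals 8748π/5.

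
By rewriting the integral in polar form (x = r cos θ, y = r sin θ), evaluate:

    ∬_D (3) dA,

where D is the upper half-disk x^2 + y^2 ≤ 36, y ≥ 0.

The region D is 0 ≤ r ≤ 6, 0 ≤ θ ≤ π in polar coordinates, where x = r cos(θ), y = r sin(θ), and dA = r dr dθ.

Under the substitution, the integrand becomes 3, so

    ∬_D (3) dA = ∫_{0}^{π} ∫_{0}^{6} (3) · r dr dθ.

Inner integral (in r): ∫_{0}^{6} (3) · r dr = 54.

Outer integral (in θ): ∫_{0}^{π} (54) dθ = 54π.

Therefore ∬_D (3) dA = 54π.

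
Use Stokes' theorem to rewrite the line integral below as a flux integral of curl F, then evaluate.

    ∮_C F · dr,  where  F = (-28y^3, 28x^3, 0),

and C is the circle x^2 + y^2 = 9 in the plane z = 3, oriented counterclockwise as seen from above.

Let S be the flat disk x^2 + y^2 ≤ 9 in the plane z = 3, with upward unit normal n̂ = ẑ. By Stokes' theorem,

    ∮_C F · dr = ∬_S (∇ × F) · n̂ dS = ∬_D (curl F)_z dA,

where D is the disk x^2 + y^2 ≤ 9.

Compute the curl of F = (-28y^3, 28x^3, 0):
    (∇ × F)_x = ∂F_z/∂y - ∂F_y/∂z = 0,
    (∇ × F)_y = ∂F_x/∂z - ∂F_z/∂x = 0,
    (∇ × F)_z = ∂F_y/∂x - ∂F_x/∂y = 84x^2 + 84y^2.

On z = 3, (curl F)_z = 84x^2 + 84y^2.

Convert to polar (x = r cos θ, y = r sin θ, dA = r dr dθ); the integrand becomes 84r^2, so

    ∬_D (curl F)_z dA = ∫_0^{2π} ∫_0^{3} (84r^2) · r dr dθ.

Inner (r from 0 to 3): 1701.
Outer (θ from 0 to 2π): 3402π.

Therefore ∮_C F · dr = 3402π.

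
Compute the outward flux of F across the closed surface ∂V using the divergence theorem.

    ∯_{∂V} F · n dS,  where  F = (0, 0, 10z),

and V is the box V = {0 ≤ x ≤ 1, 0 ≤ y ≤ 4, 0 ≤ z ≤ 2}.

By the divergence theorem,

    ∯_{∂V} F · n dS = ∭_V (∇ · F) dV.

Compute the divergence:
    ∇ · F = ∂F_x/∂x + ∂F_y/∂y + ∂F_z/∂z = 0 + 0 + 10 = 10.

V is a rectangular box, so dV = dx dy dz with 0 ≤ x ≤ 1, 0 ≤ y ≤ 4, 0 ≤ z ≤ 2.

Integrate (10) over V as an iterated integral:

    ∭_V (∇·F) dV = ∫_0^{1} ∫_0^{4} ∫_0^{2} (10) dz dy dx.

Inner (z from 0 to 2): 20.
Middle (y from 0 to 4): 80.
Outer (x from 0 to 1): 80.

Therefore ∯_{∂V} F · n dS = 80.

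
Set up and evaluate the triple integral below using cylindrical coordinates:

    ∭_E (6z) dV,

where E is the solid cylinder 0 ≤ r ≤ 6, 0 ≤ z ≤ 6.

In cylindrical coordinates, x = r cos(θ), y = r sin(θ), z = z, and dV = r dr dθ dz.

The integrand becomes 6z, so

    ∭_E (6z) dV = ∫_{0}^{2π} ∫_{0}^{6} ∫_{0}^{6} (6z) · r dz dr dθ.

Inner (z): 108r.
Middle (r from 0 to 6): 1944.
Outer (θ): 3888π.

Therefore the triple integral equals 3888π.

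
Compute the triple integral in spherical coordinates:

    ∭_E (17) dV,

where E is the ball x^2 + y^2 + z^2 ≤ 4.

In spherical coordinates, x = ρ sin(φ) cos(θ), y = ρ sin(φ) sin(θ), z = ρ cos(φ), and dV = ρ^2 sin(φ) dρ dφ dθ.

The integrand becomes 17, so

    ∭_E (17) dV = ∫_{0}^{2π} ∫_{0}^{π} ∫_{0}^{2} (17) · ρ^2 sin(φ) dρ dφ dθ.

Inner (ρ): 136sin(φ)/3.
Middle (φ): 272/3.
Outer (θ): 544π/3.

Therefore the triple integral equals 544π/3.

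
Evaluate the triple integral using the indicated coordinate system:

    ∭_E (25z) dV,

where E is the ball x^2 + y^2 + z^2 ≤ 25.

In spherical coordinates, x = ρ sin(φ) cos(θ), y = ρ sin(φ) sin(θ), z = ρ cos(φ), and dV = ρ^2 sin(φ) dρ dφ dθ.

The integrand becomes 25ρ cos(φ), so

    ∭_E (25z) dV = ∫_{0}^{2π} ∫_{0}^{π} ∫_{0}^{5} (25ρ cos(φ)) · ρ^2 sin(φ) dρ dφ dθ.

Inner (ρ): 15625sin(2φ)/8.
Middle (φ): 0.
Outer (θ): 0.

Therefore the triple integral equals 0.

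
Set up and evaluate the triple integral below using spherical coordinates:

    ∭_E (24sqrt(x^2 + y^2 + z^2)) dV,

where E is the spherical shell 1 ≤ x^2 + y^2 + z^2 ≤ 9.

In spherical coordinates, x = ρ sin(φ) cos(θ), y = ρ sin(φ) sin(θ), z = ρ cos(φ), and dV = ρ^2 sin(φ) dρ dφ dθ.

The integrand becomes 24ρ, so

    ∭_E (24sqrt(x^2 + y^2 + z^2)) dV = ∫_{0}^{2π} ∫_{0}^{π} ∫_{1}^{3} (24ρ) · ρ^2 sin(φ) dρ dφ dθ.

Inner (ρ): 480sin(φ).
Middle (φ): 960.
Outer (θ): 1920π.

Therefore the triple integral equals 1920π.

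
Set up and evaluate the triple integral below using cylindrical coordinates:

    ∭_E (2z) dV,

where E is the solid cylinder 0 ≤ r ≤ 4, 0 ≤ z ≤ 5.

In cylindrical coordinates, x = r cos(θ), y = r sin(θ), z = z, and dV = r dr dθ dz.

The integrand becomes 2z, so

    ∭_E (2z) dV = ∫_{0}^{2π} ∫_{0}^{4} ∫_{0}^{5} (2z) · r dz dr dθ.

Inner (z): 25r.
Middle (r from 0 to 4): 200.
Outer (θ): 400π.

Therefore the triple integral equals 400π.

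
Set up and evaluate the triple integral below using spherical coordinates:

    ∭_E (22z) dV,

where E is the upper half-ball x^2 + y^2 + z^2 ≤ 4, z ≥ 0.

In spherical coordinates, x = ρ sin(φ) cos(θ), y = ρ sin(φ) sin(θ), z = ρ cos(φ), and dV = ρ^2 sin(φ) dρ dφ dθ.

The integrand becomes 22ρ cos(φ), so

    ∭_E (22z) dV = ∫_{0}^{2π} ∫_{0}^{π/2} ∫_{0}^{2} (22ρ cos(φ)) · ρ^2 sin(φ) dρ dφ dθ.

Inner (ρ): 44sin(2φ).
Middle (φ): 44.
Outer (θ): 88π.

Therefore the triple integral equals 88π.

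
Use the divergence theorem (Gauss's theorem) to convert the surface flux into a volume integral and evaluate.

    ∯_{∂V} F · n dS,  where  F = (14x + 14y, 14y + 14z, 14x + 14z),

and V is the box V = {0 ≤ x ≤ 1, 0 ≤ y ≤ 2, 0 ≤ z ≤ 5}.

By the divergence theorem,

    ∯_{∂V} F · n dS = ∭_V (∇ · F) dV.

Compute the divergence:
    ∇ · F = ∂F_x/∂x + ∂F_y/∂y + ∂F_z/∂z = 14 + 14 + 14 = 42.

V is a rectangular box, so dV = dx dy dz with 0 ≤ x ≤ 1, 0 ≤ y ≤ 2, 0 ≤ z ≤ 5.

Integrate (42) over V as an iterated integral:

    ∭_V (∇·F) dV = ∫_0^{1} ∫_0^{2} ∫_0^{5} (42) dz dy dx.

Inner (z from 0 to 5): 210.
Middle (y from 0 to 2): 420.
Outer (x from 0 to 1): 420.

Therefore ∯_{∂V} F · n dS = 420.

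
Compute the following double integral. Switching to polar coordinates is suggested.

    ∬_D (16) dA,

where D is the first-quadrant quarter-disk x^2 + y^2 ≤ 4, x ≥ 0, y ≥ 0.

The region D is 0 ≤ r ≤ 2, 0 ≤ θ ≤ π/2 in polar coordinates, where x = r cos(θ), y = r sin(θ), and dA = r dr dθ.

Under the substitution, the integrand becomes 16, so

    ∬_D (16) dA = ∫_{0}^{π/2} ∫_{0}^{2} (16) · r dr dθ.

Inner integral (in r): ∫_{0}^{2} (16) · r dr = 32.

Outer integral (in θ): ∫_{0}^{π/2} (32) dθ = 16π.

Therefore ∬_D (16) dA = 16π.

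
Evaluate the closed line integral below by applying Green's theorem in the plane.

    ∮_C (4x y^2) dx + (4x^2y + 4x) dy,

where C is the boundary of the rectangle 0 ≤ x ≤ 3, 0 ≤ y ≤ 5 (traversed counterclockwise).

Green's theorem converts the closed line integral into a double integral over the enclosed region D:

    ∮_C P dx + Q dy = ∬_D (∂Q/∂x - ∂P/∂y) dA.

Here P = 4x y^2, Q = 4x^2y + 4x, so

    ∂Q/∂x = 8x y + 4,    ∂P/∂y = 8x y,
    ∂Q/∂x - ∂P/∂y = 4.

D is the region 0 ≤ x ≤ 3, 0 ≤ y ≤ 5. Evaluating the double integral:

    ∬_D (4) dA = ∫_0^{3} ∫_0^{5} (4) dy dx.

Inner (y from 0 to 5): 20.
Outer (x from 0 to 3): 60.

Therefore ∮_C P dx + Q dy = 60.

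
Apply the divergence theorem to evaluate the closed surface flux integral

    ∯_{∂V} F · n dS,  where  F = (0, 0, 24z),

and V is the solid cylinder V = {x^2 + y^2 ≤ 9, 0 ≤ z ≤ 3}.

By the divergence theorem,

    ∯_{∂V} F · n dS = ∭_V (∇ · F) dV.

Compute the divergence:
    ∇ · F = ∂F_x/∂x + ∂F_y/∂y + ∂F_z/∂z = 0 + 0 + 24 = 24.

In cylindrical coordinates, x = r cos(θ), y = r sin(θ), z = z, dV = r dr dθ dz, with 0 ≤ r ≤ 3, 0 ≤ θ ≤ 2π, 0 ≤ z ≤ 3.

The integrand, after substitution and multiplying by the volume element, becomes (24) · r, so

    ∭_V (∇·F) dV = ∫_0^{2π} ∫_0^{3} ∫_0^{3} (24) · r dz dr dθ.

Inner (z from 0 to 3): 72r.
Middle (r from 0 to 3): 324.
Outer (θ from 0 to 2π): 648π.

Therefore ∯_{∂V} F · n dS = 648π.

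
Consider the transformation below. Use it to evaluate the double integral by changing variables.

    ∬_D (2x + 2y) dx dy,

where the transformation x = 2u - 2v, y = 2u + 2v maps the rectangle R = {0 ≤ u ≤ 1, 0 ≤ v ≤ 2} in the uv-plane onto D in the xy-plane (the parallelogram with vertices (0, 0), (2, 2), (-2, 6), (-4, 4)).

Compute the Jacobian determinant of (x, y) with respect to (u, v):

    ∂(x,y)/∂(u,v) = | 2  -2 | = (2)(2) - (-2)(2) = 8.
                   | 2  2 |

Its absolute value is |J| = 8 (the area scaling factor).

Substituting x = 2u - 2v, y = 2u + 2v into the integrand,

    2x + 2y → 8u,

so the integral becomes

    ∬_R (8u) · |J| du dv = ∫_0^1 ∫_0^2 (64u) dv du.

Inner (v): 128u.
Outer (u): 64.

Therefore ∬_D (2x + 2y) dx dy = 64.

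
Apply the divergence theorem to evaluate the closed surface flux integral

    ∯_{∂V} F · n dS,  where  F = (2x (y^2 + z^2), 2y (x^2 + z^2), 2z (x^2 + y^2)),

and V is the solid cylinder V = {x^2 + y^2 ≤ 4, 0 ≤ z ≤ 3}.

By the divergence theorem,

    ∯_{∂V} F · n dS = ∭_V (∇ · F) dV.

Compute the divergence:
    ∇ · F = ∂F_x/∂x + ∂F_y/∂y + ∂F_z/∂z = 2y^2 + 2z^2 + 2x^2 + 2z^2 + 2x^2 + 2y^2 = 4x^2 + 4y^2 + 4z^2.

In cylindrical coordinates, x = r cos(θ), y = r sin(θ), z = z, dV = r dr dθ dz, with 0 ≤ r ≤ 2, 0 ≤ θ ≤ 2π, 0 ≤ z ≤ 3.

The integrand, after substitution and multiplying by the volume element, becomes (4r^2 + 4z^2) · r, so

    ∭_V (∇·F) dV = ∫_0^{2π} ∫_0^{2} ∫_0^{3} (4r^2 + 4z^2) · r dz dr dθ.

Inner (z from 0 to 3): 12r (r^2 + 3).
Middle (r from 0 to 2): 120.
Outer (θ from 0 to 2π): 240π.

Therefore ∯_{∂V} F · n dS = 240π.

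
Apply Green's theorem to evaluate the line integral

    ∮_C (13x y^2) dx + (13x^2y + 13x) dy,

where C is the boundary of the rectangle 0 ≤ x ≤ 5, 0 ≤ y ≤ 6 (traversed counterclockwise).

Green's theorem converts the closed line integral into a double integral over the enclosed region D:

    ∮_C P dx + Q dy = ∬_D (∂Q/∂x - ∂P/∂y) dA.

Here P = 13x y^2, Q = 13x^2y + 13x, so

    ∂Q/∂x = 26x y + 13,    ∂P/∂y = 26x y,
    ∂Q/∂x - ∂P/∂y = 13.

D is the region 0 ≤ x ≤ 5, 0 ≤ y ≤ 6. Evaluating the double integral:

    ∬_D (13) dA = ∫_0^{5} ∫_0^{6} (13) dy dx.

Inner (y from 0 to 6): 78.
Outer (x from 0 to 5): 390.

Therefore ∮_C P dx + Q dy = 390.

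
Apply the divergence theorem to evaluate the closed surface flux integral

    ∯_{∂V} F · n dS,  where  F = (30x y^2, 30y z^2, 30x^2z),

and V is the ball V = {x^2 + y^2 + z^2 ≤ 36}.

By the divergence theorem,

    ∯_{∂V} F · n dS = ∭_V (∇ · F) dV.

Compute the divergence:
    ∇ · F = ∂F_x/∂x + ∂F_y/∂y + ∂F_z/∂z = 30y^2 + 30z^2 + 30x^2 = 30x^2 + 30y^2 + 30z^2.

In spherical coordinates, x = ρ sin(φ) cos(θ), y = ρ sin(φ) sin(θ), z = ρ cos(φ), dV = ρ^2 sin(φ) dρ dφ dθ, with 0 ≤ ρ ≤ 6, 0 ≤ φ ≤ π, 0 ≤ θ ≤ 2π.

The integrand, after substitution and multiplying by the volume element, becomes (30ρ^2) · ρ^2 sin(φ), so

    ∭_V (∇·F) dV = ∫_0^{2π} ∫_0^{π} ∫_0^{6} (30ρ^2) · ρ^2 sin(φ) dρ dφ dθ.

Inner (ρ from 0 to 6): 46656sin(φ).
Middle (φ from 0 to π): 93312.
Outer (θ from 0 to 2π): 186624π.

Therefore ∯_{∂V} F · n dS = 186624π.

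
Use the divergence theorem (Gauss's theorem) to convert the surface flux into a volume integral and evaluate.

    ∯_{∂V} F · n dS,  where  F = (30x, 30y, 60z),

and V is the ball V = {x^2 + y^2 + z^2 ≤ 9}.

By the divergence theorem,

    ∯_{∂V} F · n dS = ∭_V (∇ · F) dV.

Compute the divergence:
    ∇ · F = ∂F_x/∂x + ∂F_y/∂y + ∂F_z/∂z = 30 + 30 + 60 = 120.

In spherical coordinates, x = ρ sin(φ) cos(θ), y = ρ sin(φ) sin(θ), z = ρ cos(φ), dV = ρ^2 sin(φ) dρ dφ dθ, with 0 ≤ ρ ≤ 3, 0 ≤ φ ≤ π, 0 ≤ θ ≤ 2π.

The integrand, after substitution and multiplying by the volume element, becomes (120) · ρ^2 sin(φ), so

    ∭_V (∇·F) dV = ∫_0^{2π} ∫_0^{π} ∫_0^{3} (120) · ρ^2 sin(φ) dρ dφ dθ.

Inner (ρ from 0 to 3): 1080sin(φ).
Middle (φ from 0 to π): 2160.
Outer (θ from 0 to 2π): 4320π.

Therefore ∯_{∂V} F · n dS = 4320π.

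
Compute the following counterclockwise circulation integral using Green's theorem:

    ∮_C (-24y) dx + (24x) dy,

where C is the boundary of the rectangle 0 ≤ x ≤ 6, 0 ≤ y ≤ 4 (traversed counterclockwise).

Green's theorem converts the closed line integral into a double integral over the enclosed region D:

    ∮_C P dx + Q dy = ∬_D (∂Q/∂x - ∂P/∂y) dA.

Here P = -24y, Q = 24x, so

    ∂Q/∂x = 24,    ∂P/∂y = -24,
    ∂Q/∂x - ∂P/∂y = 48.

D is the region 0 ≤ x ≤ 6, 0 ≤ y ≤ 4. Evaluating the double integral:

    ∬_D (48) dA = ∫_0^{6} ∫_0^{4} (48) dy dx.

Inner (y from 0 to 4): 192.
Outer (x from 0 to 6): 1152.

Therefore ∮_C P dx + Q dy = 1152.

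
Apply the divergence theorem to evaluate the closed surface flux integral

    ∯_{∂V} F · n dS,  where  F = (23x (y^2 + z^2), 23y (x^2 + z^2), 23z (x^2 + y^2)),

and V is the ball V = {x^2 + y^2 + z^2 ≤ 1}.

By the divergence theorem,

    ∯_{∂V} F · n dS = ∭_V (∇ · F) dV.

Compute the divergence:
    ∇ · F = ∂F_x/∂x + ∂F_y/∂y + ∂F_z/∂z = 23y^2 + 23z^2 + 23x^2 + 23z^2 + 23x^2 + 23y^2 = 46x^2 + 46y^2 + 46z^2.

In spherical coordinates, x = ρ sin(φ) cos(θ), y = ρ sin(φ) sin(θ), z = ρ cos(φ), dV = ρ^2 sin(φ) dρ dφ dθ, with 0 ≤ ρ ≤ 1, 0 ≤ φ ≤ π, 0 ≤ θ ≤ 2π.

The integrand, after substitution and multiplying by the volume element, becomes (46ρ^2) · ρ^2 sin(φ), so

    ∭_V (∇·F) dV = ∫_0^{2π} ∫_0^{π} ∫_0^{1} (46ρ^2) · ρ^2 sin(φ) dρ dφ dθ.

Inner (ρ from 0 to 1): 46sin(φ)/5.
Middle (φ from 0 to π): 92/5.
Outer (θ from 0 to 2π): 184π/5.

Therefore ∯_{∂V} F · n dS = 184π/5.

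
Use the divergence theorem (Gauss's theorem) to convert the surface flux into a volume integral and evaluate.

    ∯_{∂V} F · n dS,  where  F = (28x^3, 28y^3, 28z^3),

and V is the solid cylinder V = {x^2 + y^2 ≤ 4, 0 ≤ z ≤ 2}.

By the divergence theorem,

    ∯_{∂V} F · n dS = ∭_V (∇ · F) dV.

Compute the divergence:
    ∇ · F = ∂F_x/∂x + ∂F_y/∂y + ∂F_z/∂z = 84x^2 + 84y^2 + 84z^2.

In cylindrical coordinates, x = r cos(θ), y = r sin(θ), z = z, dV = r dr dθ dz, with 0 ≤ r ≤ 2, 0 ≤ θ ≤ 2π, 0 ≤ z ≤ 2.

The integrand, after substitution and multiplying by the volume element, becomes (84r^2 + 84z^2) · r, so

    ∭_V (∇·F) dV = ∫_0^{2π} ∫_0^{2} ∫_0^{2} (84r^2 + 84z^2) · r dz dr dθ.

Inner (z from 0 to 2): 168r^3 + 224r.
Middle (r from 0 to 2): 1120.
Outer (θ from 0 to 2π): 2240π.

Therefore ∯_{∂V} F · n dS = 2240π.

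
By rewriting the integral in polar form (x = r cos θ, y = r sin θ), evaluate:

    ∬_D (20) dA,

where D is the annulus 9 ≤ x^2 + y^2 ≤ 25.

The region D is 3 ≤ r ≤ 5, 0 ≤ θ ≤ 2π in polar coordinates, where x = r cos(θ), y = r sin(θ), and dA = r dr dθ.

Under the substitution, the integrand becomes 20, so

    ∬_D (20) dA = ∫_{0}^{2π} ∫_{3}^{5} (20) · r dr dθ.

Inner integral (in r): ∫_{3}^{5} (20) · r dr = 160.

Outer integral (in θ): ∫_{0}^{2π} (160) dθ = 320π.

Therefore ∬_D (20) dA = 320π.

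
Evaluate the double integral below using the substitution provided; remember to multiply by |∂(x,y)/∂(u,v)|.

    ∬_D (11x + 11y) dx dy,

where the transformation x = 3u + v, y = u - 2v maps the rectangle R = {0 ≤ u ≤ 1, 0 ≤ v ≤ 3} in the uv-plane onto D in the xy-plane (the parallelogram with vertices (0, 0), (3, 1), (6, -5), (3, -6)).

Compute the Jacobian determinant of (x, y) with respect to (u, v):

    ∂(x,y)/∂(u,v) = | 3  1 | = (3)(-2) - (1)(1) = -7.
                   | 1  -2 |

Its absolute value is |J| = 7 (the area scaling factor).

Substituting x = 3u + v, y = u - 2v into the integrand,

    11x + 11y → 44u - 11v,

so the integral becomes

    ∬_R (44u - 11v) · |J| du dv = ∫_0^1 ∫_0^3 (308u - 77v) dv du.

Inner (v): 924u - 693/2.
Outer (u): 231/2.

Therefore ∬_D (11x + 11y) dx dy = 231/2.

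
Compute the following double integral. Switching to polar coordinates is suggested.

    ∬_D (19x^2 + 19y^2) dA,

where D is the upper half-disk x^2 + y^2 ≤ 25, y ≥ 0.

The region D is 0 ≤ r ≤ 5, 0 ≤ θ ≤ π in polar coordinates, where x = r cos(θ), y = r sin(θ), and dA = r dr dθ.

Under the substitution, the integrand becomes 19r^2, so

    ∬_D (19x^2 + 19y^2) dA = ∫_{0}^{π} ∫_{0}^{5} (19r^2) · r dr dθ.

Inner integral (in r): ∫_{0}^{5} (19r^2) · r dr = 11875/4.

Outer integral (in θ): ∫_{0}^{π} (11875/4) dθ = 11875π/4.

Therefore ∬_D (19x^2 + 19y^2) dA = 11875π/4.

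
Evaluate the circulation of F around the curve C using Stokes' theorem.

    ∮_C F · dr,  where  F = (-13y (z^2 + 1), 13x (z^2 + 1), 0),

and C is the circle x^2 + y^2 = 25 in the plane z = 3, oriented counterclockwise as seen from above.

Let S be the flat disk x^2 + y^2 ≤ 25 in the plane z = 3, with upward unit normal n̂ = ẑ. By Stokes' theorem,

    ∮_C F · dr = ∬_S (∇ × F) · n̂ dS = ∬_D (curl F)_z dA,

where D is the disk x^2 + y^2 ≤ 25.

Compute the curl of F = (-13y (z^2 + 1), 13x (z^2 + 1), 0):
    (∇ × F)_x = ∂F_z/∂y - ∂F_y/∂z = -26x z,
    (∇ × F)_y = ∂F_x/∂z - ∂F_z/∂x = -26y z,
    (∇ × F)_z = ∂F_y/∂x - ∂F_x/∂y = 26z^2 + 26.

On z = 3, (curl F)_z = 260.

Convert to polar (x = r cos θ, y = r sin θ, dA = r dr dθ); the integrand becomes 260, so

    ∬_D (curl F)_z dA = ∫_0^{2π} ∫_0^{5} (260) · r dr dθ.

Inner (r from 0 to 5): 3250.
Outer (θ from 0 to 2π): 6500π.

Therefore ∮_C F · dr = 6500π.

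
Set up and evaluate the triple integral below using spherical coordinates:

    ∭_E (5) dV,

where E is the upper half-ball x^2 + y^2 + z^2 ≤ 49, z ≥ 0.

In spherical coordinates, x = ρ sin(φ) cos(θ), y = ρ sin(φ) sin(θ), z = ρ cos(φ), and dV = ρ^2 sin(φ) dρ dφ dθ.

The integrand becomes 5, so

    ∭_E (5) dV = ∫_{0}^{2π} ∫_{0}^{π/2} ∫_{0}^{7} (5) · ρ^2 sin(φ) dρ dφ dθ.

Inner (ρ): 1715sin(φ)/3.
Middle (φ): 1715/3.
Outer (θ): 3430π/3.

Therefore the triple integral equals 3430π/3.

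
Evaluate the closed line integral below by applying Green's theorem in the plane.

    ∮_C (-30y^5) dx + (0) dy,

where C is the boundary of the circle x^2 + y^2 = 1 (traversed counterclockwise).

Green's theorem converts the closed line integral into a double integral over the enclosed region D:

    ∮_C P dx + Q dy = ∬_D (∂Q/∂x - ∂P/∂y) dA.

Here P = -30y^5, Q = 0, so

    ∂Q/∂x = 0,    ∂P/∂y = -150y^4,
    ∂Q/∂x - ∂P/∂y = 150y^4.

D is the region x^2 + y^2 ≤ 1. Evaluating the double integral:

In polar coordinates (x = r cos θ, y = r sin θ, dA = r dr dθ) the integrand becomes 150r^4sin(θ)^4, so

    ∬_D (150y^4) dA = ∫_0^{2π} ∫_0^{1} (150r^4sin(θ)^4) · r dr dθ.

Inner (r from 0 to 1): 25sin(θ)^4.
Outer (θ from 0 to 2π): 75π/4.

Therefore ∮_C P dx + Q dy = 75π/4.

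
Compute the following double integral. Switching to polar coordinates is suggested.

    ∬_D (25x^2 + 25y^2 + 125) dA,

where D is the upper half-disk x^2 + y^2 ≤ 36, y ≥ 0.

The region D is 0 ≤ r ≤ 6, 0 ≤ θ ≤ π in polar coordinates, where x = r cos(θ), y = r sin(θ), and dA = r dr dθ.

Under the substitution, the integrand becomes 25r^2 + 125, so

    ∬_D (25x^2 + 25y^2 + 125) dA = ∫_{0}^{π} ∫_{0}^{6} (25r^2 + 125) · r dr dθ.

Inner integral (in r): ∫_{0}^{6} (25r^2 + 125) · r dr = 10350.

Outer integral (in θ): ∫_{0}^{π} (10350) dθ = 10350π.

Therefore ∬_D (25x^2 + 25y^2 + 125) dA = 10350π.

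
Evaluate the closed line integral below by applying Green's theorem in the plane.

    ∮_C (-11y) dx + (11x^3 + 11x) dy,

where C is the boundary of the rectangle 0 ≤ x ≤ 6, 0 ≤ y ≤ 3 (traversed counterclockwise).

Green's theorem converts the closed line integral into a double integral over the enclosed region D:

    ∮_C P dx + Q dy = ∬_D (∂Q/∂x - ∂P/∂y) dA.

Here P = -11y, Q = 11x^3 + 11x, so

    ∂Q/∂x = 33x^2 + 11,    ∂P/∂y = -11,
    ∂Q/∂x - ∂P/∂y = 33x^2 + 22.

D is the region 0 ≤ x ≤ 6, 0 ≤ y ≤ 3. Evaluating the double integral:

    ∬_D (33x^2 + 22) dA = ∫_0^{6} ∫_0^{3} (33x^2 + 22) dy dx.

Inner (y from 0 to 3): 99x^2 + 66.
Outer (x from 0 to 6): 7524.

Therefore ∮_C P dx + Q dy = 7524.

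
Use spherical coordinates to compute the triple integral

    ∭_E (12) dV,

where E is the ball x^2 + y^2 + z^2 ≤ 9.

In spherical coordinates, x = ρ sin(φ) cos(θ), y = ρ sin(φ) sin(θ), z = ρ cos(φ), and dV = ρ^2 sin(φ) dρ dφ dθ.

The integrand becomes 12, so

    ∭_E (12) dV = ∫_{0}^{2π} ∫_{0}^{π} ∫_{0}^{3} (12) · ρ^2 sin(φ) dρ dφ dθ.

Inner (ρ): 108sin(φ).
Middle (φ): 216.
Outer (θ): 432π.

Therefore the triple integral equals 432π.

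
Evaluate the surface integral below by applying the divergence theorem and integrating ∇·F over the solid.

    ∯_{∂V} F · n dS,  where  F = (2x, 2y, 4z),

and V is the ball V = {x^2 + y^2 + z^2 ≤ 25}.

By the divergence theorem,

    ∯_{∂V} F · n dS = ∭_V (∇ · F) dV.

Compute the divergence:
    ∇ · F = ∂F_x/∂x + ∂F_y/∂y + ∂F_z/∂z = 2 + 2 + 4 = 8.

In spherical coordinates, x = ρ sin(φ) cos(θ), y = ρ sin(φ) sin(θ), z = ρ cos(φ), dV = ρ^2 sin(φ) dρ dφ dθ, with 0 ≤ ρ ≤ 5, 0 ≤ φ ≤ π, 0 ≤ θ ≤ 2π.

The integrand, after substitution and multiplying by the volume element, becomes (8) · ρ^2 sin(φ), so

    ∭_V (∇·F) dV = ∫_0^{2π} ∫_0^{π} ∫_0^{5} (8) · ρ^2 sin(φ) dρ dφ dθ.

Inner (ρ from 0 to 5): 1000sin(φ)/3.
Middle (φ from 0 to π): 2000/3.
Outer (θ from 0 to 2π): 4000π/3.

Therefore ∯_{∂V} F · n dS = 4000π/3.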